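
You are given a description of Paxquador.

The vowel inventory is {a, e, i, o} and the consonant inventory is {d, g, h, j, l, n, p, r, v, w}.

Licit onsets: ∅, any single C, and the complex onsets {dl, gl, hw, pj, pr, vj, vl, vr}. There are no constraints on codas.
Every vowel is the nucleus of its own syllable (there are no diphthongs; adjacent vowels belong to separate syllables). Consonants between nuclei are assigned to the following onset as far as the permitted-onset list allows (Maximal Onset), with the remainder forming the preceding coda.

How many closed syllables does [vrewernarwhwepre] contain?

Nuclei (vowels): e, e, a, e, e → 5 syllables.
Between /e/ (V1) and /e/ (V2): /w/ is a single consonant, so it becomes the next onset.
Between /e/ (V2) and /a/ (V3): /rn/ — longest licit onset from the right is /n/, leaving /r/ as coda.
Between /a/ (V3) and /e/ (V4): /rwhw/; trying suffixes from longest down, /hw/ is the first permitted one, so coda /rw/ | onset /hw/.
Between /e/ (V4) and /e/ (V5): /pr/ — entire cluster is a permitted onset → onset /pr/, coda ∅.
Result: vre.wer.narw.hwe.pre.
Classifying each syllable: /vre/ (open), /wer/ (closed), /narw/ (closed), /hwe/ (open), /pre/ (open).
Closed syllables: 2.

2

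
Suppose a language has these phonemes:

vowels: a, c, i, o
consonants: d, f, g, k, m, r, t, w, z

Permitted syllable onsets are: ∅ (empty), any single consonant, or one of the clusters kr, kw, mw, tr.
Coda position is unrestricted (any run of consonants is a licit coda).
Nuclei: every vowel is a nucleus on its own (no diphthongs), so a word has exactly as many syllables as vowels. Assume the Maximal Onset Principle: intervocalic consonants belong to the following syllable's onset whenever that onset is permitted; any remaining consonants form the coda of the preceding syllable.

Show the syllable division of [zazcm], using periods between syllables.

The vowels are a, c — 2 nuclei, so 2 syllables.
σ1/σ2 boundary: just /z/ — single C goes to the following onset.

za.zcm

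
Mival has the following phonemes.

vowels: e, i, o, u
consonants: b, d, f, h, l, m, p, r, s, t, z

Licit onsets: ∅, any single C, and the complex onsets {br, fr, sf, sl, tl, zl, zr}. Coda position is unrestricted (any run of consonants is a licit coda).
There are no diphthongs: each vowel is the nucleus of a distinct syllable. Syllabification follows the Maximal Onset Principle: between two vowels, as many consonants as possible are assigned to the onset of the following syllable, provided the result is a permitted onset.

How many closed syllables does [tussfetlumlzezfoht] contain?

4

Nuclei (vowels): u, e, u, e, o → 5 syllables.
/u…e/ gap (V1→V2): /ssf/; trying suffixes from longest down, /sf/ is the first permitted one, so coda /s/ | onset /sf/.
/e…u/ gap (V2→V3): /tl/ — entire cluster is a permitted onset → onset /tl/, coda ∅.
/u…e/ gap (V3→V4): /mlz/ — longest licit onset from the right is /z/, leaving /ml/ as coda.
/e…o/ gap (V4→V5): cluster /zf/ — the longest permitted-onset suffix is /f/; onset = /f/, preceding coda = /z/.
So the parse is tus.sfe.tluml.zez.foht.
Classifying each syllable: /tus/ (closed), /sfe/ (open), /tluml/ (closed), /zez/ (closed), /foht/ (closed).
Closed syllables: 4.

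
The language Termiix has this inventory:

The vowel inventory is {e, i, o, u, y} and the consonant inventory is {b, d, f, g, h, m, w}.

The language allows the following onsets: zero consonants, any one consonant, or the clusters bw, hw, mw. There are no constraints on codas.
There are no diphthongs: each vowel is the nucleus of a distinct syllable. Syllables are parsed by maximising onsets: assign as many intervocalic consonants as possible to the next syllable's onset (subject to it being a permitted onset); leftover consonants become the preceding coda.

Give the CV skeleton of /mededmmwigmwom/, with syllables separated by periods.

CV.CVCC.CCVC.CCVC

Nuclei (vowels): e, e, i, o → 4 syllables.
σ1/σ2 boundary: /d/ is a single consonant, so it becomes the next onset.
σ2/σ3 boundary: /dmmw/ splits as /dm/ + /mw/ (/mw/ is the longest suffix that is a licit onset).
σ3/σ4 boundary: cluster /gmw/ — the longest permitted-onset suffix is /mw/; onset = /mw/, preceding coda = /g/.
So the parse is me.dedm.mwig.mwom.
Mapping each syllable to C/V: /me/ → CV, /dedm/ → CVCC, /mwig/ → CCVC, /mwom/ → CCVC.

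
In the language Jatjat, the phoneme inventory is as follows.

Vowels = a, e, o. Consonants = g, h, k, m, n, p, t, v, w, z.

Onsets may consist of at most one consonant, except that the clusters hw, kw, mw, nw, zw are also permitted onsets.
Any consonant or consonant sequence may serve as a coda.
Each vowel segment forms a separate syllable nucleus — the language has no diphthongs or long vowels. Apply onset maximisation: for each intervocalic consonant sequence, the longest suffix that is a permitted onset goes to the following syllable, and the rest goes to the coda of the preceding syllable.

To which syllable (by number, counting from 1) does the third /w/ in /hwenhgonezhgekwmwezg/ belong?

5

Vowels present: e, o, e, e, e; each is a nucleus, giving 5 syllables.
V1 /e/ – V2 /o/: /nhg/ — longest licit onset from the right is /g/, leaving /nh/ as coda.
V2 /o/ – V3 /e/: just /n/ — single C goes to the following onset.
V3 /e/ – V4 /e/: /zhg/; trying suffixes from longest down, /g/ is the first permitted one, so coda /zh/ | onset /g/.
V4 /e/ – V5 /e/: /kwmw/ — longest licit onset from the right is /mw/, leaving /kw/ as coda.
Putting it together: hwenh.go.nezh.gekw.mwezg.
The third /w/ is in the onset of syllable 5 (/mwezg/).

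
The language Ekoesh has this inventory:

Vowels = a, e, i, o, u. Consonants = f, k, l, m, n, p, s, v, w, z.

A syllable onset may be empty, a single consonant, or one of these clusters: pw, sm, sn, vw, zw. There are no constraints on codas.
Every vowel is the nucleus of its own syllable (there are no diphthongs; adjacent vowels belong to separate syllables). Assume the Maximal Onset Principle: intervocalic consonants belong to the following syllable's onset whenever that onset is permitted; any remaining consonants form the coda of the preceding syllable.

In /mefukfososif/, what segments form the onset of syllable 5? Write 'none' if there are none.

Vowels present: e, u, o, o, i; each is a nucleus, giving 5 syllables.
V1 /e/ – V2 /u/: /f/ is a single consonant, so it becomes the next onset.
V2 /u/ – V3 /o/: cluster /kf/ — the longest permitted-onset suffix is /f/; onset = /f/, preceding coda = /k/.
V3 /o/ – V4 /o/: just /s/ — single C goes to the following onset.
V4 /o/ – V5 /i/: /s/ is a single consonant, so it becomes the next onset.
Syllabification: me.fuk.fo.so.sif.
Syllable 5 is /sif/: onset /s/, nucleus /i/, coda /f/.

s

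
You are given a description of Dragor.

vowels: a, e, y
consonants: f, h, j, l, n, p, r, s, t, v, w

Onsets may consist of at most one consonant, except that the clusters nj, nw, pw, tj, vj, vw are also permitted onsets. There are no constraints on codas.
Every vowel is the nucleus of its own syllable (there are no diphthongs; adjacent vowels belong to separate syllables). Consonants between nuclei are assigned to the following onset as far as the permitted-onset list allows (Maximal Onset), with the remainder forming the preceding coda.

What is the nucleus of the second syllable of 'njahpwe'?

e

The vowels are a, e — 2 nuclei, so 2 syllables.
The second nucleus (vowel 2 from the left) is /e/.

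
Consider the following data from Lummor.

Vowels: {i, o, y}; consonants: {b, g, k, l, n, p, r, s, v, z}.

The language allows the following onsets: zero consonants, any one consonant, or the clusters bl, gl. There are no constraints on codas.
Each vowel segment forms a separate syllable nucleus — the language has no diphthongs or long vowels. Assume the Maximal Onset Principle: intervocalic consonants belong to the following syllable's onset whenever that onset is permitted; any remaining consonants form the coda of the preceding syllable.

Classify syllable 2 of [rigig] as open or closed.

The vowels are i, i — 2 nuclei, so 2 syllables.
σ1/σ2 boundary: /g/ is a single consonant, so it becomes the next onset.
Syllabification: ri.gig.
Syllable 2 is /gig/ with coda /g/, so it is closed.

closed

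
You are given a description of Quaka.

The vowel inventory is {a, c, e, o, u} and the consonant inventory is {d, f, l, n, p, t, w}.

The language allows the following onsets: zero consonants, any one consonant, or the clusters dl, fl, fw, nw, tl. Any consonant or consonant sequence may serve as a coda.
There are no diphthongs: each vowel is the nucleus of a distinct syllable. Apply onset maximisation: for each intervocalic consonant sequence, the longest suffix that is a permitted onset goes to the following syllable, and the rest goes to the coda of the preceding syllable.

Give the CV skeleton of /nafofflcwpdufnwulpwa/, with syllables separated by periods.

Vowels present: a, o, c, u, u, a; each is a nucleus, giving 6 syllables.
/a…o/ gap (V1→V2): just /f/ — single C goes to the following onset.
/o…c/ gap (V2→V3): cluster /ffl/ — the longest permitted-onset suffix is /fl/; onset = /fl/, preceding coda = /f/.
/c…u/ gap (V3→V4): /wpd/; trying suffixes from longest down, /d/ is the first permitted one, so coda /wp/ | onset /d/.
/u…u/ gap (V4→V5): cluster /fnw/ — the longest permitted-onset suffix is /nw/; onset = /nw/, preceding coda = /f/.
/u…a/ gap (V5→V6): /lpw/ — longest licit onset from the right is /w/, leaving /lp/ as coda.
Result: na.fof.flcwp.duf.nwulp.wa.
Mapping each syllable to C/V: /na/ → CV, /fof/ → CVC, /flcwp/ → CCVCC, /duf/ → CVC, /nwulp/ → CCVCC, /wa/ → CV.

CV.CVC.CCVCC.CVC.CCVCC.CV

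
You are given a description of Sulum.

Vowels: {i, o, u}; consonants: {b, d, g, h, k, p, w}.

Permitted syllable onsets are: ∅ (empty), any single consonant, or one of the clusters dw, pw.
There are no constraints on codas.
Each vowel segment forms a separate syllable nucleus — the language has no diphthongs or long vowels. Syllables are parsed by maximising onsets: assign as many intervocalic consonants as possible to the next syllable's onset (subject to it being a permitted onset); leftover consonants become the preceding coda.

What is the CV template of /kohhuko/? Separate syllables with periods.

CVC.CV.CV

The vowels are o, u, o — 3 nuclei, so 3 syllables.
/o…u/ gap (V1→V2): /hh/ — longest licit onset from the right is /h/, leaving /h/ as coda.
/u…o/ gap (V2→V3): /k/ is a single consonant, so it becomes the next onset.
Putting it together: koh.hu.ko.
Mapping each syllable to C/V: /koh/ → CVC, /hu/ → CV, /ko/ → CV.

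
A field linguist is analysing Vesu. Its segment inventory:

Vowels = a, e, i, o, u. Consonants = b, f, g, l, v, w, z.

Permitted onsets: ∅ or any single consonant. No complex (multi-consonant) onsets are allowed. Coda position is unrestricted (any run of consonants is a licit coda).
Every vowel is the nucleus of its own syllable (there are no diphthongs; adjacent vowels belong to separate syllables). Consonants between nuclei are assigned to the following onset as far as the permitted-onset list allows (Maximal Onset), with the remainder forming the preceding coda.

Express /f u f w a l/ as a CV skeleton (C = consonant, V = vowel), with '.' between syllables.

The vowels are u, a — 2 nuclei, so 2 syllables.
Between /u/ (V1) and /a/ (V2): cluster /fw/ — the longest permitted-onset suffix is /w/; onset = /w/, preceding coda = /f/.
Syllabification: fuf.wal.
Mapping each syllable to C/V: /fuf/ → CVC, /wal/ → CVC.

CVC.CVC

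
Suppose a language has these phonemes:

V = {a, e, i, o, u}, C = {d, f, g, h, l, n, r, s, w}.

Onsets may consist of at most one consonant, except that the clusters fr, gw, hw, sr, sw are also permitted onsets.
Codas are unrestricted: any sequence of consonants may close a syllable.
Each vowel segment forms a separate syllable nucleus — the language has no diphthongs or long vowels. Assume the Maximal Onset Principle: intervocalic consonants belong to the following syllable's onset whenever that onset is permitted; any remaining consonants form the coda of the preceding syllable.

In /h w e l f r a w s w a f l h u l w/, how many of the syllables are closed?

4

Vowels present: e, a, a, u; each is a nucleus, giving 4 syllables.
Between /e/ (V1) and /a/ (V2): /lfr/; trying suffixes from longest down, /fr/ is the first permitted one, so coda /l/ | onset /fr/.
Between /a/ (V2) and /a/ (V3): cluster /wsw/ — the longest permitted-onset suffix is /sw/; onset = /sw/, preceding coda = /w/.
Between /a/ (V3) and /u/ (V4): /flh/ — longest licit onset from the right is /h/, leaving /fl/ as coda.
Syllabification: hwel.fraw.swafl.hulw.
Classifying each syllable: /hwel/ (closed), /fraw/ (closed), /swafl/ (closed), /hulw/ (closed).
Closed syllables: 4.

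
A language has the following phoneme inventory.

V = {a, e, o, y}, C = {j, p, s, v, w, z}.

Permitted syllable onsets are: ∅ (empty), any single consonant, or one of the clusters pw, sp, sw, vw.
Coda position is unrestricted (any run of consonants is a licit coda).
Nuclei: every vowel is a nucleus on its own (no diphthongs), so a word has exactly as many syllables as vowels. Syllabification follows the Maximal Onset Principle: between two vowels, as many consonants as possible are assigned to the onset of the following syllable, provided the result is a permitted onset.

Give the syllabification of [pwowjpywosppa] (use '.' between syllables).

Nuclei (vowels): o, y, o, a → 4 syllables.
σ1/σ2 boundary: cluster /wjp/ — the longest permitted-onset suffix is /p/; onset = /p/, preceding coda = /wj/.
σ2/σ3 boundary: /w/ → onset of the next syllable (single consonants are always licit onsets).
σ3/σ4 boundary: cluster /spp/ — the longest permitted-onset suffix is /p/; onset = /p/, preceding coda = /sp/.

pwowj.py.wosp.pa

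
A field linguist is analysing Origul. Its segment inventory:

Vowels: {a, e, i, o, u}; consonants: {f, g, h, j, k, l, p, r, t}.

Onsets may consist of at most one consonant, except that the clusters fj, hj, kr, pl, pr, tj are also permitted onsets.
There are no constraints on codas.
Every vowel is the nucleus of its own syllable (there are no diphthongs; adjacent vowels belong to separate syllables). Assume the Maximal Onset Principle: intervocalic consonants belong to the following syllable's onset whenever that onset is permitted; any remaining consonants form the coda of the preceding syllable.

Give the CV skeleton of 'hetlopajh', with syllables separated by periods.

CVC.CV.CVCC

Vowels present: e, o, a; each is a nucleus, giving 3 syllables.
/e…o/ gap (V1→V2): /tl/ — longest licit onset from the right is /l/, leaving /t/ as coda.
/o…a/ gap (V2→V3): just /p/ — single C goes to the following onset.
So the parse is het.lo.pajh.
Mapping each syllable to C/V: /het/ → CVC, /lo/ → CV, /pajh/ → CVCC.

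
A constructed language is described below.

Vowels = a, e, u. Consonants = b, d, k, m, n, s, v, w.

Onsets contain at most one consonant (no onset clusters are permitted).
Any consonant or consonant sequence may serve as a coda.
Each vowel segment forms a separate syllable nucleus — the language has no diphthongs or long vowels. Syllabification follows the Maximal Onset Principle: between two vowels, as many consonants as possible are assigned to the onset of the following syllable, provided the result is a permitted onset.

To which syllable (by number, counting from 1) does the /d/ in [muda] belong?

Vowels present: u, a; each is a nucleus, giving 2 syllables.
σ1/σ2 boundary: /d/ is a single consonant, so it becomes the next onset.
Syllabification: mu.da.
The /d/ is in the onset of syllable 2 (/da/).

2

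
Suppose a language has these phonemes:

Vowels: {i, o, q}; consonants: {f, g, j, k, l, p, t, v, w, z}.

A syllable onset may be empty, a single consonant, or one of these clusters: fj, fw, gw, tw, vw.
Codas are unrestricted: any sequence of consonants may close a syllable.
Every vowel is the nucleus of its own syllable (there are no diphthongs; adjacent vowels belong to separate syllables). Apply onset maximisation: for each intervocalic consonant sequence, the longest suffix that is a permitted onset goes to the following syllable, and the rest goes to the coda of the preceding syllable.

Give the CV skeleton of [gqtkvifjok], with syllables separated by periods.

The vowels are q, i, o — 3 nuclei, so 3 syllables.
/q…i/ gap (V1→V2): /tkv/ — longest licit onset from the right is /v/, leaving /tk/ as coda.
/i…o/ gap (V2→V3): cluster /fj/ — /fj/ is itself a permitted onset, so the whole cluster goes right; preceding coda = ∅.
Result: gqtk.vi.fjok.
Mapping each syllable to C/V: /gqtk/ → CVCC, /vi/ → CV, /fjok/ → CCVC.

CVCC.CV.CCVC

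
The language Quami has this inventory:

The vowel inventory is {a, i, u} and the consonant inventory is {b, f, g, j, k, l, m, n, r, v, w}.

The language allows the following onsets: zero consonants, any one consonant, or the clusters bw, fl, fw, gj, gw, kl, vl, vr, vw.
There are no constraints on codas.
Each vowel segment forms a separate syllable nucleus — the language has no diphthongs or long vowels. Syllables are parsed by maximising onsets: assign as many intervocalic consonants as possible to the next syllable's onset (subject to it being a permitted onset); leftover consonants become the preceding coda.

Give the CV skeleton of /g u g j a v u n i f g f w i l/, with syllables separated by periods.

CV.CCV.CV.CVCC.CCVC

Vowels present: u, a, u, i, i; each is a nucleus, giving 5 syllables.
σ1/σ2 boundary: /gj/ — entire cluster is a permitted onset → onset /gj/, coda ∅.
σ2/σ3 boundary: /v/ is a single consonant, so it becomes the next onset.
σ3/σ4 boundary: /n/ → onset of the next syllable (single consonants are always licit onsets).
σ4/σ5 boundary: cluster /fgfw/ — the longest permitted-onset suffix is /fw/; onset = /fw/, preceding coda = /fg/.
Syllabification: gu.gja.vu.nifg.fwil.
Mapping each syllable to C/V: /gu/ → CV, /gja/ → CCV, /vu/ → CV, /nifg/ → CVCC, /fwil/ → CCVC.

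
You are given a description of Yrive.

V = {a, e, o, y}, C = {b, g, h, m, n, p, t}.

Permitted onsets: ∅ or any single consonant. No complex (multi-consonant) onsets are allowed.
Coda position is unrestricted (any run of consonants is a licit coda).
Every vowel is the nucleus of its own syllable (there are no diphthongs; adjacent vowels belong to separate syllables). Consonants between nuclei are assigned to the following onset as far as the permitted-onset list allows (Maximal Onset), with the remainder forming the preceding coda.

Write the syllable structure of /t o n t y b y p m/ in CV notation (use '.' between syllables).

Nuclei (vowels): o, y, y → 3 syllables.
Between /o/ (V1) and /y/ (V2): cluster /nt/ — the longest permitted-onset suffix is /t/; onset = /t/, preceding coda = /n/.
Between /y/ (V2) and /y/ (V3): /b/ is a single consonant, so it becomes the next onset.
Putting it together: ton.ty.bypm.
Mapping each syllable to C/V: /ton/ → CVC, /ty/ → CV, /bypm/ → CVCC.

CVC.CV.CVCC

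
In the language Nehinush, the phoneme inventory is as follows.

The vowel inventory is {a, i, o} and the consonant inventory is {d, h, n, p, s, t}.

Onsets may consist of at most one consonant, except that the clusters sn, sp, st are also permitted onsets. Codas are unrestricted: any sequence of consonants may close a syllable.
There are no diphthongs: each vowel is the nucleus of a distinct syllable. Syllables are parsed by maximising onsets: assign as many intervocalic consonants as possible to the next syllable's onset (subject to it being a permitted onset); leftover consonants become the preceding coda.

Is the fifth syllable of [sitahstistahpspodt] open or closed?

Nuclei (vowels): i, a, i, a, o → 5 syllables.
σ1/σ2 boundary: /t/ → onset of the next syllable (single consonants are always licit onsets).
σ2/σ3 boundary: /hst/; trying suffixes from longest down, /st/ is the first permitted one, so coda /h/ | onset /st/.
σ3/σ4 boundary: cluster /st/ — /st/ is itself a permitted onset, so the whole cluster goes right; preceding coda = ∅.
σ4/σ5 boundary: cluster /hpsp/ — the longest permitted-onset suffix is /sp/; onset = /sp/, preceding coda = /hp/.
Putting it together: si.tah.sti.stahp.spodt.
Syllable 5 is /spodt/ with coda /dt/, so it is closed.

closed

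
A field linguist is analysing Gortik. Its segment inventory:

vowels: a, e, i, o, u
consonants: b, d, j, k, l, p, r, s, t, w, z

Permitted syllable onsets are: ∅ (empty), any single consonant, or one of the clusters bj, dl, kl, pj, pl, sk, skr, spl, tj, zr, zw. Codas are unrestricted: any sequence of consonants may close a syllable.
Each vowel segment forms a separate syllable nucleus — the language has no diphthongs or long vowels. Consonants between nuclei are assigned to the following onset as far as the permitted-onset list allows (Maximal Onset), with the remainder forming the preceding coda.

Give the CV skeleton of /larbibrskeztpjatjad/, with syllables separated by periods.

Nuclei (vowels): a, i, e, a, a → 5 syllables.
/a…i/ gap (V1→V2): /rb/ — longest licit onset from the right is /b/, leaving /r/ as coda.
/i…e/ gap (V2→V3): /brsk/; trying suffixes from longest down, /sk/ is the first permitted one, so coda /br/ | onset /sk/.
/e…a/ gap (V3→V4): cluster /ztpj/ — the longest permitted-onset suffix is /pj/; onset = /pj/, preceding coda = /zt/.
/a…a/ gap (V4→V5): cluster /tj/ — /tj/ is itself a permitted onset, so the whole cluster goes right; preceding coda = ∅.
Putting it together: lar.bibr.skezt.pja.tjad.
Mapping each syllable to C/V: /lar/ → CVC, /bibr/ → CVCC, /skezt/ → CCVCC, /pja/ → CCV, /tjad/ → CCVC.

CVC.CVCC.CCVCC.CCV.CCVC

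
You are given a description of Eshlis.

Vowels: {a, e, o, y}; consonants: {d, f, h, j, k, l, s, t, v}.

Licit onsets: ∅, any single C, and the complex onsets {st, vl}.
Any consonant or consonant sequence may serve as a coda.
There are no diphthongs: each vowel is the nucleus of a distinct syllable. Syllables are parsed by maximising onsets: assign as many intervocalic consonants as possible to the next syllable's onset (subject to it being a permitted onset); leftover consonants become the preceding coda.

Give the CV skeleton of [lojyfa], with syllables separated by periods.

The vowels are o, y, a — 3 nuclei, so 3 syllables.
σ1/σ2 boundary: /j/ → onset of the next syllable (single consonants are always licit onsets).
σ2/σ3 boundary: /f/ is a single consonant, so it becomes the next onset.
Putting it together: lo.jy.fa.
Mapping each syllable to C/V: /lo/ → CV, /jy/ → CV, /fa/ → CV.

CV.CV.CV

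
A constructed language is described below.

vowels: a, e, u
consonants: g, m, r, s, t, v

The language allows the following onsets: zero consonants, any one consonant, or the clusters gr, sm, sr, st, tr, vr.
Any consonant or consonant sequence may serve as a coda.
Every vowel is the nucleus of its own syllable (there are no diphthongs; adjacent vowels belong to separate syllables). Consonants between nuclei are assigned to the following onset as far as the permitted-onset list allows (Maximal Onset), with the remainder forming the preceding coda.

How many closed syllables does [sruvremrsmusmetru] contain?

The vowels are u, e, u, e, u — 5 nuclei, so 5 syllables.
Between /u/ (V1) and /e/ (V2): /vr/ — entire cluster is a permitted onset → onset /vr/, coda ∅.
Between /e/ (V2) and /u/ (V3): /mrsm/ splits as /mr/ + /sm/ (/sm/ is the longest suffix that is a licit onset).
Between /u/ (V3) and /e/ (V4): /sm/ is a licit onset in full, so it all attaches to the next syllable.
Between /e/ (V4) and /u/ (V5): /tr/ is a licit onset in full, so it all attaches to the next syllable.
Syllabification: sru.vremr.smu.sme.tru.
Classifying each syllable: /sru/ (open), /vremr/ (closed), /smu/ (open), /sme/ (open), /tru/ (open).
Closed syllables: 1.

1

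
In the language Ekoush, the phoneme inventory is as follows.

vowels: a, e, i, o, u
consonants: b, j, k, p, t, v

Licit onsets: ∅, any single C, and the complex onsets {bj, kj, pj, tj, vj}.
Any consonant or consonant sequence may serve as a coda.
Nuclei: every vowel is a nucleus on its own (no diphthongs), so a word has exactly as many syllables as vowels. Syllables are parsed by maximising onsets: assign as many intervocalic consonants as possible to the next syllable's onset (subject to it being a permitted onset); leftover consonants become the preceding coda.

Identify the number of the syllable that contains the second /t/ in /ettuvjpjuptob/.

Nuclei (vowels): e, u, u, o → 4 syllables.
/e…u/ gap (V1→V2): /tt/ splits as /t/ + /t/ (/t/ is the longest suffix that is a licit onset).
/u…u/ gap (V2→V3): cluster /vjpj/ — the longest permitted-onset suffix is /pj/; onset = /pj/, preceding coda = /vj/.
/u…o/ gap (V3→V4): /pt/; trying suffixes from longest down, /t/ is the first permitted one, so coda /p/ | onset /t/.
So the parse is et.tuvj.pjup.tob.
The second /t/ is in the onset of syllable 2 (/tuvj/).

2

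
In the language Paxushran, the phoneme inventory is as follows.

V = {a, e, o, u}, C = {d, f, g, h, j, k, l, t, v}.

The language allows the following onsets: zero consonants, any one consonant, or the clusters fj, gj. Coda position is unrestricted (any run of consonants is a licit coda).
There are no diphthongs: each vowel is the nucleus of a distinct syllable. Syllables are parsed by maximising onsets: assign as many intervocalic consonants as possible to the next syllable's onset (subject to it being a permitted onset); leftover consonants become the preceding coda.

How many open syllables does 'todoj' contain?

1

Nuclei (vowels): o, o → 2 syllables.
V1 /o/ – V2 /o/: /d/ → onset of the next syllable (single consonants are always licit onsets).
Result: to.doj.
Classifying each syllable: /to/ (open), /doj/ (closed).
Open syllables: 1.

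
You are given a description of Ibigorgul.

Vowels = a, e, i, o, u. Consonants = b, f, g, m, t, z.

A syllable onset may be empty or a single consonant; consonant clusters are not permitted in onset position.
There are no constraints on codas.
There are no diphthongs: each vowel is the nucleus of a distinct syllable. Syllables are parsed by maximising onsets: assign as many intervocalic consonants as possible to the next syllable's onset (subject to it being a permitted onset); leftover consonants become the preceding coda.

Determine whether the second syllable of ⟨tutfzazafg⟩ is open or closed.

open

Nuclei (vowels): u, a, a → 3 syllables.
Between /u/ (V1) and /a/ (V2): /tfz/ splits as /tf/ + /z/ (/z/ is the longest suffix that is a licit onset).
Between /a/ (V2) and /a/ (V3): just /z/ — single C goes to the following onset.
Result: tutf.za.zafg.
Syllable 2 is /za/; it ends in its nucleus with no coda, so it is open.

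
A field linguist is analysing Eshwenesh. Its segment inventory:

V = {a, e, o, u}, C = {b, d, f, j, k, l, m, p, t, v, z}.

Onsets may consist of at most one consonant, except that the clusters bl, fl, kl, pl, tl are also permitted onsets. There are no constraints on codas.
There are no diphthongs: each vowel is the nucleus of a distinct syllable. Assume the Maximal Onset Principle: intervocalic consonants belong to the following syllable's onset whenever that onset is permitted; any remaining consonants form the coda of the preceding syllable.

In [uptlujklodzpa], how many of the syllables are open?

Nuclei (vowels): u, u, o, a → 4 syllables.
/u…u/ gap (V1→V2): cluster /ptl/ — the longest permitted-onset suffix is /tl/; onset = /tl/, preceding coda = /p/.
/u…o/ gap (V2→V3): /jkl/ — longest licit onset from the right is /kl/, leaving /j/ as coda.
/o…a/ gap (V3→V4): /dzp/ splits as /dz/ + /p/ (/p/ is the longest suffix that is a licit onset).
Result: up.tluj.klodz.pa.
Classifying each syllable: /up/ (closed), /tluj/ (closed), /klodz/ (closed), /pa/ (open).
Open syllables: 1.

1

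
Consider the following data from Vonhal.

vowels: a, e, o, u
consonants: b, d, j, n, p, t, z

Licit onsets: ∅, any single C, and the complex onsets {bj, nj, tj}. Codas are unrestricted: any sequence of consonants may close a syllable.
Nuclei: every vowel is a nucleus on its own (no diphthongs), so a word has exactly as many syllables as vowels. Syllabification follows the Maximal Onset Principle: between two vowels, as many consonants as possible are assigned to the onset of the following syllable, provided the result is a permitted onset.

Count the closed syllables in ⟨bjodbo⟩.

Vowels present: o, o; each is a nucleus, giving 2 syllables.
Between /o/ (V1) and /o/ (V2): cluster /db/ — the longest permitted-onset suffix is /b/; onset = /b/, preceding coda = /d/.
Putting it together: bjod.bo.
Classifying each syllable: /bjod/ (closed), /bo/ (open).
Closed syllables: 1.

1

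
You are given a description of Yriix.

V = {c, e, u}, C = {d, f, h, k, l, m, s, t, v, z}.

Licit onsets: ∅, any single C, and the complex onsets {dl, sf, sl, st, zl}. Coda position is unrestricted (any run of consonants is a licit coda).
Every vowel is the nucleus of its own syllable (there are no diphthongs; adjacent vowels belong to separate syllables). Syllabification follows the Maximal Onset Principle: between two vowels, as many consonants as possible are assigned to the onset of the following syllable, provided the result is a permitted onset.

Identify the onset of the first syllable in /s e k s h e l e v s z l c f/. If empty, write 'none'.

The vowels are e, e, e, c — 4 nuclei, so 4 syllables.
Between /e/ (V1) and /e/ (V2): /ksh/ — longest licit onset from the right is /h/, leaving /ks/ as coda.
Between /e/ (V2) and /e/ (V3): /l/ → onset of the next syllable (single consonants are always licit onsets).
Between /e/ (V3) and /c/ (V4): cluster /vszl/ — the longest permitted-onset suffix is /zl/; onset = /zl/, preceding coda = /vs/.
Putting it together: seks.he.levs.zlcf.
Syllable 1 is /seks/: onset /s/, nucleus /e/, coda /ks/.

s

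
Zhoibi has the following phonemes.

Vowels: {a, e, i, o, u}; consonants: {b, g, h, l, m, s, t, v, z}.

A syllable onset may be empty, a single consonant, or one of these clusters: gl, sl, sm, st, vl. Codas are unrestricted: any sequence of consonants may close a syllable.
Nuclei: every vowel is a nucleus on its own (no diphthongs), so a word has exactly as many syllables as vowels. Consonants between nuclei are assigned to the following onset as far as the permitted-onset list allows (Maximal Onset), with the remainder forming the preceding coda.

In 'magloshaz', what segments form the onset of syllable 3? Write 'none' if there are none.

h

Vowels present: a, o, a; each is a nucleus, giving 3 syllables.
V1 /a/ – V2 /o/: /gl/ — entire cluster is a permitted onset → onset /gl/, coda ∅.
V2 /o/ – V3 /a/: cluster /sh/ — the longest permitted-onset suffix is /h/; onset = /h/, preceding coda = /s/.
Result: ma.glos.haz.
Syllable 3 is /haz/: onset /h/, nucleus /a/, coda /z/.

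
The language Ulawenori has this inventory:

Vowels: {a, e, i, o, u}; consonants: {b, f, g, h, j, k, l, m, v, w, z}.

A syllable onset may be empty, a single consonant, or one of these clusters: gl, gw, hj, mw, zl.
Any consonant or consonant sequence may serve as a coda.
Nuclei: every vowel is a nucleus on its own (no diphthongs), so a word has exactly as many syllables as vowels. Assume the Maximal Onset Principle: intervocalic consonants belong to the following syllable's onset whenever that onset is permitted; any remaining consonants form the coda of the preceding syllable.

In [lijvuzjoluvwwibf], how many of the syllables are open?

1

Vowels present: i, u, o, u, i; each is a nucleus, giving 5 syllables.
σ1/σ2 boundary: /jv/ — longest licit onset from the right is /v/, leaving /j/ as coda.
σ2/σ3 boundary: /zj/ splits as /z/ + /j/ (/j/ is the longest suffix that is a licit onset).
σ3/σ4 boundary: /l/ → onset of the next syllable (single consonants are always licit onsets).
σ4/σ5 boundary: /vww/; trying suffixes from longest down, /w/ is the first permitted one, so coda /vw/ | onset /w/.
Syllabification: lij.vuz.jo.luvw.wibf.
Classifying each syllable: /lij/ (closed), /vuz/ (closed), /jo/ (open), /luvw/ (closed), /wibf/ (closed).
Open syllables: 1.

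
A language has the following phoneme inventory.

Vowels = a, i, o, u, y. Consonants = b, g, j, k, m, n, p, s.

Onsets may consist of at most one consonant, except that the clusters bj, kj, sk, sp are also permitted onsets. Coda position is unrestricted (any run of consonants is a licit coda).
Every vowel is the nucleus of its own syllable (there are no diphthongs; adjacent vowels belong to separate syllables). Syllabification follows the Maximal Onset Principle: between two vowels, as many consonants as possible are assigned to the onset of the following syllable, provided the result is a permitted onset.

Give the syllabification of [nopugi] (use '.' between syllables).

no.pu.gi

Nuclei (vowels): o, u, i → 3 syllables.
Between /o/ (V1) and /u/ (V2): /p/ is a single consonant, so it becomes the next onset.
Between /u/ (V2) and /i/ (V3): /g/ → onset of the next syllable (single consonants are always licit onsets).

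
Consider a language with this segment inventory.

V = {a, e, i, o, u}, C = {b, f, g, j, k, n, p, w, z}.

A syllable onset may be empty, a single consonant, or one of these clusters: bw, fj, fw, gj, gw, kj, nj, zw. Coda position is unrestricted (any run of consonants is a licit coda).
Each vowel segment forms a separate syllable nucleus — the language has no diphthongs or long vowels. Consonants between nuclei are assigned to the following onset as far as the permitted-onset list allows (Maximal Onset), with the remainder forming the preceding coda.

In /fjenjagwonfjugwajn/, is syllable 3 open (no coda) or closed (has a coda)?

Vowels present: e, a, o, u, a; each is a nucleus, giving 5 syllables.
/e…a/ gap (V1→V2): cluster /nj/ — /nj/ is itself a permitted onset, so the whole cluster goes right; preceding coda = ∅.
/a…o/ gap (V2→V3): /gw/ — entire cluster is a permitted onset → onset /gw/, coda ∅.
/o…u/ gap (V3→V4): cluster /nfj/ — the longest permitted-onset suffix is /fj/; onset = /fj/, preceding coda = /n/.
/u…a/ gap (V4→V5): /gw/ is a licit onset in full, so it all attaches to the next syllable.
Syllabification: fje.nja.gwon.fju.gwajn.
Syllable 3 is /gwon/ with coda /n/, so it is closed.

closed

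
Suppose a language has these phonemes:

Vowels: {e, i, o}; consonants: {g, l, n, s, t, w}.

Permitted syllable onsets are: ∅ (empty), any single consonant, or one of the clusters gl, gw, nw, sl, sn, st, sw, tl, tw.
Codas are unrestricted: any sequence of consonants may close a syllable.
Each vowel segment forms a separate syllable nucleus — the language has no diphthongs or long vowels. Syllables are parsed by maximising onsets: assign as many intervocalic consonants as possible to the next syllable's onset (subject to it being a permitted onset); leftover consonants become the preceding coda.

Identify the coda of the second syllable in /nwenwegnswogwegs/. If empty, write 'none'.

Nuclei (vowels): e, e, o, e → 4 syllables.
Between /e/ (V1) and /e/ (V2): /nw/ is a licit onset in full, so it all attaches to the next syllable.
Between /e/ (V2) and /o/ (V3): /gnsw/ — longest licit onset from the right is /sw/, leaving /gn/ as coda.
Between /o/ (V3) and /e/ (V4): /gw/ is a licit onset in full, so it all attaches to the next syllable.
So the parse is nwe.nwegn.swo.gwegs.
Syllable 2 is /nwegn/: onset /nw/, nucleus /e/, coda /gn/.

gn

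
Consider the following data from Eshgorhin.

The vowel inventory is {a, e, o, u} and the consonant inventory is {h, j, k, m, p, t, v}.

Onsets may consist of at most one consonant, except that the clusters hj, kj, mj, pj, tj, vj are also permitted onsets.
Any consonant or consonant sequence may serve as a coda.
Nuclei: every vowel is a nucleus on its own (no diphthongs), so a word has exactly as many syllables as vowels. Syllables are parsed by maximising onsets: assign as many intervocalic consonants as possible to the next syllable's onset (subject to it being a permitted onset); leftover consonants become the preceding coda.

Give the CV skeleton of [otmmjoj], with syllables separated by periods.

Vowels present: o, o; each is a nucleus, giving 2 syllables.
σ1/σ2 boundary: /tmmj/; trying suffixes from longest down, /mj/ is the first permitted one, so coda /tm/ | onset /mj/.
Result: otm.mjoj.
Mapping each syllable to C/V: /otm/ → VCC, /mjoj/ → CCVC.

VCC.CCVC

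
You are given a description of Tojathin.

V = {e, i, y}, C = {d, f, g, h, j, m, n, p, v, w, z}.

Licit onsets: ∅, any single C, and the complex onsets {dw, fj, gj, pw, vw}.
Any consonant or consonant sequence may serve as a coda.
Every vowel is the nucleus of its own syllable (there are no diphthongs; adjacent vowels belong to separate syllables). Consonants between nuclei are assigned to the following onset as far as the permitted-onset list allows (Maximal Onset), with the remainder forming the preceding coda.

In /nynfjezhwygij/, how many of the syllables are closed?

The vowels are y, e, y, i — 4 nuclei, so 4 syllables.
Between /y/ (V1) and /e/ (V2): /nfj/ — longest licit onset from the right is /fj/, leaving /n/ as coda.
Between /e/ (V2) and /y/ (V3): /zhw/ splits as /zh/ + /w/ (/w/ is the longest suffix that is a licit onset).
Between /y/ (V3) and /i/ (V4): /g/ is a single consonant, so it becomes the next onset.
Syllabification: nyn.fjezh.wy.gij.
Classifying each syllable: /nyn/ (closed), /fjezh/ (closed), /wy/ (open), /gij/ (closed).
Closed syllables: 3.

3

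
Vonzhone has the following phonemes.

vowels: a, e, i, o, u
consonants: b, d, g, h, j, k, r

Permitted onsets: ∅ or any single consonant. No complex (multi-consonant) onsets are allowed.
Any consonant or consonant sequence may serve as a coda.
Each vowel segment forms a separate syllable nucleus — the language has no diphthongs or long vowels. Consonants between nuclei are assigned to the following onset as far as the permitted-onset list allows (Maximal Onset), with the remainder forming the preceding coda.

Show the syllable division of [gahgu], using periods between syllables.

gah.gu

The vowels are a, u — 2 nuclei, so 2 syllables.
/a…u/ gap (V1→V2): cluster /hg/ — the longest permitted-onset suffix is /g/; onset = /g/, preceding coda = /h/.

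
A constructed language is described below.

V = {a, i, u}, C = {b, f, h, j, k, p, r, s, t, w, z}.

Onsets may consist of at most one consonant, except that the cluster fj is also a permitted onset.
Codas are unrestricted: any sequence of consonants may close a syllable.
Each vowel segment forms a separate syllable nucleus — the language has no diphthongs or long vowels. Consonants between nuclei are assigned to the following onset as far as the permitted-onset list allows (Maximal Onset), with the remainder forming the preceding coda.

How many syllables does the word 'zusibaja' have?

The vowels are u, i, a, a — 4 nuclei, so 4 syllables.

4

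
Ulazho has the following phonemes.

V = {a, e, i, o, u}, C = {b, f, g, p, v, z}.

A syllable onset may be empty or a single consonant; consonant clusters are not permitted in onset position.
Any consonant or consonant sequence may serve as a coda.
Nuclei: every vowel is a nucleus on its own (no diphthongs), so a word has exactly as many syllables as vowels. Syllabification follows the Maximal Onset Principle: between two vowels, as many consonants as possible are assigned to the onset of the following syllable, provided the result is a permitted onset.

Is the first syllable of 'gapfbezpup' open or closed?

closed

Vowels present: a, e, u; each is a nucleus, giving 3 syllables.
σ1/σ2 boundary: cluster /pfb/ — the longest permitted-onset suffix is /b/; onset = /b/, preceding coda = /pf/.
σ2/σ3 boundary: /zp/ — longest licit onset from the right is /p/, leaving /z/ as coda.
Result: gapf.bez.pup.
Syllable 1 is /gapf/ with coda /pf/, so it is closed.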